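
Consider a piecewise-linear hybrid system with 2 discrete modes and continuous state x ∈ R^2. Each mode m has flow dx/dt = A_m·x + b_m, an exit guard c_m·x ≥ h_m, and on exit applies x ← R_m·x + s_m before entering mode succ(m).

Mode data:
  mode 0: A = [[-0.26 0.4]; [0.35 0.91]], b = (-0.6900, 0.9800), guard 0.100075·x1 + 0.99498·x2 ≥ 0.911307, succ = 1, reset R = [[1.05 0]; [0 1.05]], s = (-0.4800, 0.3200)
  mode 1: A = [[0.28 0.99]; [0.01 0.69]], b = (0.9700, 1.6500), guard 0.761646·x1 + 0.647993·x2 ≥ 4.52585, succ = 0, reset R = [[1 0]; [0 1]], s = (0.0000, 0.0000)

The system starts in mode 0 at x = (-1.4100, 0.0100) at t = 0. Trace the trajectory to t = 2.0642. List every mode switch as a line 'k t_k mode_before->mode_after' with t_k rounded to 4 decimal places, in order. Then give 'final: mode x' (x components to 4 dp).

Mode 0: guard c·x = 0.9113 hit at Δt = 1.2443 (t = 1.2443), x⁻ = (-1.5512, 1.0719) → reset → x⁺ = (-2.1087, 1.4455), jump to mode 1
Mode 1: flow for 0.8199 to horizon, guard not reached → x = (0.7098, 4.3524)

1 1.2443 0->1
final: 1 0.7098 4.3524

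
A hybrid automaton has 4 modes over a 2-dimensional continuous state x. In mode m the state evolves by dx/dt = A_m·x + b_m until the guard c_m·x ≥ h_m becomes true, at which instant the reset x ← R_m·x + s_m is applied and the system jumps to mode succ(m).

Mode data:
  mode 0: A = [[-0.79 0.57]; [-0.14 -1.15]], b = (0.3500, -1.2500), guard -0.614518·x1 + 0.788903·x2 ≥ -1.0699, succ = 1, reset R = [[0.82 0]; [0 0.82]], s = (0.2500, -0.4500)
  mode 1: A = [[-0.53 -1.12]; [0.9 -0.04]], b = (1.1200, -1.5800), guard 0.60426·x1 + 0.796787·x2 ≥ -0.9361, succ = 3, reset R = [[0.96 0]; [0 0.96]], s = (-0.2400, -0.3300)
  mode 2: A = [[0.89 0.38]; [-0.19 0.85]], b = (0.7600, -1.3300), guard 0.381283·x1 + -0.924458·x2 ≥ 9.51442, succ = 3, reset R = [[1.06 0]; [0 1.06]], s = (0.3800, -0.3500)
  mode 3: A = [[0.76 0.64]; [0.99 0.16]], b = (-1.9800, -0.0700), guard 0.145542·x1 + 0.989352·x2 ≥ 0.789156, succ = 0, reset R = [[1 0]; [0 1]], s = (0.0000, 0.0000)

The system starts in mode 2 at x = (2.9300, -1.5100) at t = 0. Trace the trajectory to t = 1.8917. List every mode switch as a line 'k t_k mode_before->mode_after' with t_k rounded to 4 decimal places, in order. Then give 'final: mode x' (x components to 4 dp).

1 1.0770 2->3
final: 3 6.8666 -3.6481

Mode 2: guard c·x = 9.5144 hit at Δt = 1.0770 (t = 1.0770), x⁻ = (6.5659, -7.5839) → reset → x⁺ = (7.3398, -8.3889), jump to mode 3
Mode 3: flow for 0.8147 to horizon, guard not reached → x = (6.8666, -3.6481)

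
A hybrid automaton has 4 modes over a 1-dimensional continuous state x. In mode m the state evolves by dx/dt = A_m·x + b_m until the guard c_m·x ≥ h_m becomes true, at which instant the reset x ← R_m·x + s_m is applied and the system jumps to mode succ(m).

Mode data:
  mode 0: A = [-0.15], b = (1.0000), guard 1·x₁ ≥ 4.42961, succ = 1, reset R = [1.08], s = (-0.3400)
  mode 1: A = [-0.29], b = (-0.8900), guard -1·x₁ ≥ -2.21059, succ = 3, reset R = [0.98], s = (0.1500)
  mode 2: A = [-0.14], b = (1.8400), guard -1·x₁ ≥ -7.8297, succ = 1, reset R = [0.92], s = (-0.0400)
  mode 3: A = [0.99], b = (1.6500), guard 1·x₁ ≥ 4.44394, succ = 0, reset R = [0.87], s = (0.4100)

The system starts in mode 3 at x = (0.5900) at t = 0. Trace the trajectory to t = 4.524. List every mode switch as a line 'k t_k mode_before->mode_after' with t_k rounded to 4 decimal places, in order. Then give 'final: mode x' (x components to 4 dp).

1 1.0062 3->0
2 1.4483 0->1
3 2.6648 1->3
4 3.0971 3->0
5 3.5392 0->1
final: 1 2.5776

Mode 3: guard c·x = 4.4439 hit at Δt = 1.0062 (t = 1.0062), x⁻ = (4.4439) → reset → x⁺ = (4.2762), jump to mode 0
Mode 0: guard c·x = 4.4296 hit at Δt = 0.4421 (t = 1.4483), x⁻ = (4.4296) → reset → x⁺ = (4.4440), jump to mode 1
Mode 1: guard c·x = -2.2106 hit at Δt = 1.2165 (t = 2.6648), x⁻ = (2.2106) → reset → x⁺ = (2.3164), jump to mode 3
Mode 3: guard c·x = 4.4439 hit at Δt = 0.4323 (t = 3.0971), x⁻ = (4.4439) → reset → x⁺ = (4.2762), jump to mode 0
Mode 0: guard c·x = 4.4296 hit at Δt = 0.4421 (t = 3.5392), x⁻ = (4.4296) → reset → x⁺ = (4.4440), jump to mode 1
Mode 1: flow for 0.9848 to horizon, guard not reached → x = (2.5776)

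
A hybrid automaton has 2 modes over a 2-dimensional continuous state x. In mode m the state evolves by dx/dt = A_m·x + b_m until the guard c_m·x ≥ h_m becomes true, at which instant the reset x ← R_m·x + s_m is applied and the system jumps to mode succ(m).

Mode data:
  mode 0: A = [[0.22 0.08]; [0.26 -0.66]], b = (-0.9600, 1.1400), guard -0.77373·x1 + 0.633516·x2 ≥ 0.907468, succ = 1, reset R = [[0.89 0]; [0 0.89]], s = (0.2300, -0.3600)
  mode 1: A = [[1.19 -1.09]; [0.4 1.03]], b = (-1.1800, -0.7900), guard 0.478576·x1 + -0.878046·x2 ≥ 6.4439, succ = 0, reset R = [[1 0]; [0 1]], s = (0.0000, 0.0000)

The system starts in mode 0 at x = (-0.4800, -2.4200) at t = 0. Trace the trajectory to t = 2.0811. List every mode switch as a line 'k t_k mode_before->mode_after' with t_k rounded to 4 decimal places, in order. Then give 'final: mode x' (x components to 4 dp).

1 0.9569 0->1
final: 1 -1.2112 -6.2732

Mode 0: guard c·x = 0.9075 hit at Δt = 0.9569 (t = 0.9569), x⁻ = (-1.7402, -0.6930) → reset → x⁺ = (-1.3188, -0.9767), jump to mode 1
Mode 1: flow for 1.1242 to horizon, guard not reached → x = (-1.2112, -6.2732)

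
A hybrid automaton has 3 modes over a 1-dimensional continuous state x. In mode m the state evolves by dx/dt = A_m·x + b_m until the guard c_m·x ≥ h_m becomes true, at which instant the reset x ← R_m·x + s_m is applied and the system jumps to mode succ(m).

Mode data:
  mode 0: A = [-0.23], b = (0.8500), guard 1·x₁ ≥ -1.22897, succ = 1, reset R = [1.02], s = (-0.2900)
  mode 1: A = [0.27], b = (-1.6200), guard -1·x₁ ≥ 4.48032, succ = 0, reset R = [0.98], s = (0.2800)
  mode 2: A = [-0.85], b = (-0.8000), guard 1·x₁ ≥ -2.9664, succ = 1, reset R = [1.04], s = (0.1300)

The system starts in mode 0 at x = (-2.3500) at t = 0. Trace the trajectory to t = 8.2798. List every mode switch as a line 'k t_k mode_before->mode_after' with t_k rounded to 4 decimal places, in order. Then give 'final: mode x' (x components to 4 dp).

Mode 0: guard c·x = -1.2290 hit at Δt = 0.8917 (t = 0.8917), x⁻ = (-1.2290) → reset → x⁺ = (-1.5435), jump to mode 1
Mode 1: guard c·x = 4.4803 hit at Δt = 1.2178 (t = 2.1095), x⁻ = (-4.4803) → reset → x⁺ = (-4.1107), jump to mode 0
Mode 0: guard c·x = -1.2290 hit at Δt = 2.0030 (t = 4.1125), x⁻ = (-1.2290) → reset → x⁺ = (-1.5435), jump to mode 1
Mode 1: guard c·x = 4.4803 hit at Δt = 1.2178 (t = 5.3303), x⁻ = (-4.4803) → reset → x⁺ = (-4.1107), jump to mode 0
Mode 0: guard c·x = -1.2290 hit at Δt = 2.0030 (t = 7.3333), x⁻ = (-1.2290) → reset → x⁺ = (-1.5435), jump to mode 1
Mode 1: flow for 0.9465 to horizon, guard not reached → x = (-3.7400)

1 0.8917 0->1
2 2.1095 1->0
3 4.1125 0->1
4 5.3303 1->0
5 7.3333 0->1
final: 1 -3.7400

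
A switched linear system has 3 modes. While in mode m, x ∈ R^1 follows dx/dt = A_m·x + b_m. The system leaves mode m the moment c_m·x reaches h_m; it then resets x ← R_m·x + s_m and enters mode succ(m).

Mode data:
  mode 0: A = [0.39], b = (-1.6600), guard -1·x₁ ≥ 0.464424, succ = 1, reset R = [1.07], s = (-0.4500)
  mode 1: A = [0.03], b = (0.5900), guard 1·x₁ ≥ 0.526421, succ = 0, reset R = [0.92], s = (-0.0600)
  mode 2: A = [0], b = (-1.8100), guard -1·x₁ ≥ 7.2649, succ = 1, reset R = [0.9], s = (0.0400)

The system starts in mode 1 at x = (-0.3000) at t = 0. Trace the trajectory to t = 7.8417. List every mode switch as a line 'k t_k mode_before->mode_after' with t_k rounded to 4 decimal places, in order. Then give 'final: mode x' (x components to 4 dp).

Mode 1: guard c·x = 0.5264 hit at Δt = 1.3929 (t = 1.3929), x⁻ = (0.5264) → reset → x⁺ = (0.4243), jump to mode 0
Mode 0: guard c·x = 0.4644 hit at Δt = 0.5348 (t = 1.9277), x⁻ = (-0.4644) → reset → x⁺ = (-0.9469), jump to mode 1
Mode 1: guard c·x = 0.5264 hit at Δt = 2.5254 (t = 4.4531), x⁻ = (0.5264) → reset → x⁺ = (0.4243), jump to mode 0
Mode 0: guard c·x = 0.4644 hit at Δt = 0.5348 (t = 4.9879), x⁻ = (-0.4644) → reset → x⁺ = (-0.9469), jump to mode 1
Mode 1: guard c·x = 0.5264 hit at Δt = 2.5254 (t = 7.5133), x⁻ = (0.5264) → reset → x⁺ = (0.4243), jump to mode 0
Mode 0: flow for 0.3284 to horizon, guard not reached → x = (-0.0993)

1 1.3929 1->0
2 1.9277 0->1
3 4.4531 1->0
4 4.9879 0->1
5 7.5133 1->0
final: 0 -0.0993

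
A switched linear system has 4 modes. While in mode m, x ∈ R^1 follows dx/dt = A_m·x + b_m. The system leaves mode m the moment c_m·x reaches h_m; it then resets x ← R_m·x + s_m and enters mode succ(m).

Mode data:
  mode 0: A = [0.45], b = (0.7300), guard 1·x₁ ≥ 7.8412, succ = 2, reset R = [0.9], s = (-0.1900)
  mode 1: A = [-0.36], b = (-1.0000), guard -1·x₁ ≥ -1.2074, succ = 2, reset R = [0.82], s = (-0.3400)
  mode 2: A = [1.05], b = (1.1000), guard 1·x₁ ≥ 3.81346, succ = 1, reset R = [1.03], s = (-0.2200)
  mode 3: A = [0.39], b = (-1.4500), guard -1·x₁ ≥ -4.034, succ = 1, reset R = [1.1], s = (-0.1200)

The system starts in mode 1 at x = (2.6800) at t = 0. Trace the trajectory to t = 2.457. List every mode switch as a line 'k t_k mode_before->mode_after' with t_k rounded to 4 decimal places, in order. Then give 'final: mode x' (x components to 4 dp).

1 0.8735 1->2
2 1.8754 2->1
final: 1 2.4827

Mode 1: guard c·x = -1.2074 hit at Δt = 0.8735 (t = 0.8735), x⁻ = (1.2074) → reset → x⁺ = (0.6501), jump to mode 2
Mode 2: guard c·x = 3.8135 hit at Δt = 1.0019 (t = 1.8754), x⁻ = (3.8135) → reset → x⁺ = (3.7079), jump to mode 1
Mode 1: flow for 0.5816 to horizon, guard not reached → x = (2.4827)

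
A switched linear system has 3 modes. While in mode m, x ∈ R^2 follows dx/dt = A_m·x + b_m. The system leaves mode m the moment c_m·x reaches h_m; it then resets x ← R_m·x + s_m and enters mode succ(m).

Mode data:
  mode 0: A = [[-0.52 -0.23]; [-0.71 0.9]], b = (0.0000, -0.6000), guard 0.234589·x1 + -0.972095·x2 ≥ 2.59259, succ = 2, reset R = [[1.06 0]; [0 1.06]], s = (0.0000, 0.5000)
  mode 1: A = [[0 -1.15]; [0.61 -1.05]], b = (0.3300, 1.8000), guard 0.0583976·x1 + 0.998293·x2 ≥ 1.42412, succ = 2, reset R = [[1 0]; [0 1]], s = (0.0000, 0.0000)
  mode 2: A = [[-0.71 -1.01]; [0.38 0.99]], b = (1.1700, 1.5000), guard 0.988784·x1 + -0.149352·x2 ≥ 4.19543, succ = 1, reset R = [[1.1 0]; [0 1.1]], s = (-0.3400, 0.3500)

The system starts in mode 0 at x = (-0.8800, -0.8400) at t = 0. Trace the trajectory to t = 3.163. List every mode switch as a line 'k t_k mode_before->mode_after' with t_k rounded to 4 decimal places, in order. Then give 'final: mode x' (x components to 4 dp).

Mode 0: guard c·x = 2.5926 hit at Δt = 1.1374 (t = 1.1374), x⁻ = (-0.1593, -2.7055) → reset → x⁺ = (-0.1689, -2.3678), jump to mode 2
Mode 2: guard c·x = 4.1954 hit at Δt = 1.4906 (t = 2.6280), x⁻ = (3.7558, -3.2255) → reset → x⁺ = (3.7914, -3.1980), jump to mode 1
Mode 1: flow for 0.5350 to horizon, guard not reached → x = (4.8615, 0.0471)

1 1.1374 0->2
2 2.6280 2->1
final: 1 4.8615 0.0471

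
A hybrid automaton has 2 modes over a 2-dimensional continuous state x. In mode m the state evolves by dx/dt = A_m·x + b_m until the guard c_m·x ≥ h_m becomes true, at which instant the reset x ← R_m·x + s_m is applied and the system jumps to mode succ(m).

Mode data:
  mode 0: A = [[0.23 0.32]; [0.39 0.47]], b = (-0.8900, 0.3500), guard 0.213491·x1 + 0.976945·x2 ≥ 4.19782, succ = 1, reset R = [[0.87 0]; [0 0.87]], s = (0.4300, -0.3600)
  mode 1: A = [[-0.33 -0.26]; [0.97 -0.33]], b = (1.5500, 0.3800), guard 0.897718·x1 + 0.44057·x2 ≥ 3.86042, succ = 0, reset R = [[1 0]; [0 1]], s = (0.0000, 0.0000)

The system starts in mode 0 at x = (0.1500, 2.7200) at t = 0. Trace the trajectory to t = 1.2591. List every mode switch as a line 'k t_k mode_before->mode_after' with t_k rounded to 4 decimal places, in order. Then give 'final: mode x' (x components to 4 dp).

Mode 0: guard c·x = 4.1978 hit at Δt = 0.7362 (t = 0.7362), x⁻ = (0.3373, 4.2232) → reset → x⁺ = (0.7234, 3.3142), jump to mode 1
Mode 1: flow for 0.5229 to horizon, guard not reached → x = (0.9373, 3.3614)

1 0.7362 0->1
final: 1 0.9373 3.3614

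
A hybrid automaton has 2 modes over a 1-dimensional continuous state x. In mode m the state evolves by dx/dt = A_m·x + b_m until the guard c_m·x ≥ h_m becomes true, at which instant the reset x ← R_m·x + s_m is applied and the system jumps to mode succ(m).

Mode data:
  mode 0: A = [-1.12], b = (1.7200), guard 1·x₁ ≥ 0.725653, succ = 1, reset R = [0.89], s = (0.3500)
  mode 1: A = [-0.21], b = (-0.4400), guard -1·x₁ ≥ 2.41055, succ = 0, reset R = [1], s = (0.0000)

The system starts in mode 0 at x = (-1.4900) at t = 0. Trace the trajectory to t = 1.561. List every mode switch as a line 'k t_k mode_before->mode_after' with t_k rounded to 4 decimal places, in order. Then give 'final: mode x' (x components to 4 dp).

Mode 0: guard c·x = 0.7257 hit at Δt = 1.1766 (t = 1.1766), x⁻ = (0.7257) → reset → x⁺ = (0.9958), jump to mode 1
Mode 1: flow for 0.3844 to horizon, guard not reached → x = (0.7561)

1 1.1766 0->1
final: 1 0.7561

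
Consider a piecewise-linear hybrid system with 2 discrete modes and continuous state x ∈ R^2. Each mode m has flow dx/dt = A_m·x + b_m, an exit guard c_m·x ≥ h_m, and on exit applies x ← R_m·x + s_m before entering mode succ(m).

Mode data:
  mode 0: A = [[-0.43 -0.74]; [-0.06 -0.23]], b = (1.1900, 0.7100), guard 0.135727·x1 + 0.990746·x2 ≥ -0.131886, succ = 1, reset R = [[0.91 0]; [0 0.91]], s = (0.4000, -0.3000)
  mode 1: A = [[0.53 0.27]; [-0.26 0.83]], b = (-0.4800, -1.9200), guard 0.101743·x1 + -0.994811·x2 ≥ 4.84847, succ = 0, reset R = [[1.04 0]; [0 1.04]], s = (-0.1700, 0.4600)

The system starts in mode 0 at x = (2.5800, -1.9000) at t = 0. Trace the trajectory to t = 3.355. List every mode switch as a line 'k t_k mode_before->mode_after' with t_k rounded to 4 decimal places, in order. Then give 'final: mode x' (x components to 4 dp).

1 1.5975 0->1
2 2.3003 1->0
final: 0 5.9981 -2.8825

Mode 0: guard c·x = -0.1319 hit at Δt = 1.5975 (t = 1.5975), x⁻ = (3.6556, -0.6339) → reset → x⁺ = (3.7266, -0.8769), jump to mode 1
Mode 1: guard c·x = 4.8485 hit at Δt = 0.7028 (t = 2.3003), x⁻ = (4.4580, -4.4178) → reset → x⁺ = (4.4663, -4.1345), jump to mode 0
Mode 0: flow for 1.0547 to horizon, guard not reached → x = (5.9981, -2.8825)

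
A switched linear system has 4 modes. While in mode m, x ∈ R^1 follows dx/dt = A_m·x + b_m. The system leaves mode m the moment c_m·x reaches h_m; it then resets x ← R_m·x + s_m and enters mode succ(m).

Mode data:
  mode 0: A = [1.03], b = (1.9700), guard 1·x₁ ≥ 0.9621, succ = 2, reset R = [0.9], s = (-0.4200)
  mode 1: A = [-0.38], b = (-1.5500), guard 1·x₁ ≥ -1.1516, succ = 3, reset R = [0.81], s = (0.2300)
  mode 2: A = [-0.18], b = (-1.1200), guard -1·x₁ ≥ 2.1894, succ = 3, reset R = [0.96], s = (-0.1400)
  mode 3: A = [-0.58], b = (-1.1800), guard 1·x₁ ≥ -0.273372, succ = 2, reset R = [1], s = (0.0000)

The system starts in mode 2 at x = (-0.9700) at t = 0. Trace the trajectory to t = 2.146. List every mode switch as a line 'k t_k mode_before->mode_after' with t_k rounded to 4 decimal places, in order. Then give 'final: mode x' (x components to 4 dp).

1 1.4677 2->3
final: 3 -2.1744

Mode 2: guard c·x = 2.1894 hit at Δt = 1.4677 (t = 1.4677), x⁻ = (-2.1894) → reset → x⁺ = (-2.2418), jump to mode 3
Mode 3: flow for 0.6783 to horizon, guard not reached → x = (-2.1744)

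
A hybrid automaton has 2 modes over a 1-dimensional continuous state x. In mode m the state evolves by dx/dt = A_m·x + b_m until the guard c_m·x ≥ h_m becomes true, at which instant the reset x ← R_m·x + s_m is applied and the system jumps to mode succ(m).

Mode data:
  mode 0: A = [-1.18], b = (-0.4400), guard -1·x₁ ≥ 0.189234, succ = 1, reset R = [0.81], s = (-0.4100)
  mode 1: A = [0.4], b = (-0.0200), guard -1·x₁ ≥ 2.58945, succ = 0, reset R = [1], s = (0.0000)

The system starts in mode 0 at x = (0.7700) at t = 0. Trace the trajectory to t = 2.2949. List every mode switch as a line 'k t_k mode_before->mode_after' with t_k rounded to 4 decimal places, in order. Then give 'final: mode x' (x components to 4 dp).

Mode 0: guard c·x = 0.1892 hit at Δt = 1.5494 (t = 1.5494), x⁻ = (-0.1892) → reset → x⁺ = (-0.5633), jump to mode 1
Mode 1: flow for 0.7455 to horizon, guard not reached → x = (-0.7764)

1 1.5494 0->1
final: 1 -0.7764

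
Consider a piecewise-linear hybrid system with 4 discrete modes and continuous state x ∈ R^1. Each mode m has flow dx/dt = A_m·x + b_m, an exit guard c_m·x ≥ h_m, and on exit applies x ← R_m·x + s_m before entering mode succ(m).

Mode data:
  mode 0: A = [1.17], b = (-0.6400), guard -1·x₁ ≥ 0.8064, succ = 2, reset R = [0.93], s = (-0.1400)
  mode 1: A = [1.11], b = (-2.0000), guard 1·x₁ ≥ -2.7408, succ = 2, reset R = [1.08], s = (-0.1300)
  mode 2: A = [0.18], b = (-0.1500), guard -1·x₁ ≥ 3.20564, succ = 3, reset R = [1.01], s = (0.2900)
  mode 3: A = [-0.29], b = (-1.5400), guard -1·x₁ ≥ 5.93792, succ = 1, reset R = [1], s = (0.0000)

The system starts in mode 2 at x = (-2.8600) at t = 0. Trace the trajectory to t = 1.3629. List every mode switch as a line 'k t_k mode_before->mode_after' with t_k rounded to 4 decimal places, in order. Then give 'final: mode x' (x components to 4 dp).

1 0.4970 2->3
final: 3 -3.4724

Mode 2: guard c·x = 3.2056 hit at Δt = 0.4970 (t = 0.4970), x⁻ = (-3.2056) → reset → x⁺ = (-2.9477), jump to mode 3
Mode 3: flow for 0.8659 to horizon, guard not reached → x = (-3.4724)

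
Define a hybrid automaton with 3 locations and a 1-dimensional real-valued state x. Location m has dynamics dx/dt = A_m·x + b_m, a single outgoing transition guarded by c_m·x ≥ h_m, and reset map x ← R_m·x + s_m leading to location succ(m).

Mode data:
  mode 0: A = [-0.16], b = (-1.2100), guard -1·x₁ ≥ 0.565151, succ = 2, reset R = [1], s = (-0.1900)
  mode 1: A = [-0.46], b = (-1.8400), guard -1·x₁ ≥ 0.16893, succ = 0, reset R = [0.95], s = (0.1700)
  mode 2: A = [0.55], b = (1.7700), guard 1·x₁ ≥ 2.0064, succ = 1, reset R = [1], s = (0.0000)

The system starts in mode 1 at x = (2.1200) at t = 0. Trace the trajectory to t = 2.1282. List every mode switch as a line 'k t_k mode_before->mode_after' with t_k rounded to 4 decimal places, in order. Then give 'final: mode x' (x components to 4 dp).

1 1.0183 1->0
2 1.5116 0->2
final: 2 0.2392

Mode 1: guard c·x = 0.1689 hit at Δt = 1.0183 (t = 1.0183), x⁻ = (-0.1689) → reset → x⁺ = (0.0095), jump to mode 0
Mode 0: guard c·x = 0.5652 hit at Δt = 0.4933 (t = 1.5116), x⁻ = (-0.5652) → reset → x⁺ = (-0.7552), jump to mode 2
Mode 2: flow for 0.6166 to horizon, guard not reached → x = (0.2392)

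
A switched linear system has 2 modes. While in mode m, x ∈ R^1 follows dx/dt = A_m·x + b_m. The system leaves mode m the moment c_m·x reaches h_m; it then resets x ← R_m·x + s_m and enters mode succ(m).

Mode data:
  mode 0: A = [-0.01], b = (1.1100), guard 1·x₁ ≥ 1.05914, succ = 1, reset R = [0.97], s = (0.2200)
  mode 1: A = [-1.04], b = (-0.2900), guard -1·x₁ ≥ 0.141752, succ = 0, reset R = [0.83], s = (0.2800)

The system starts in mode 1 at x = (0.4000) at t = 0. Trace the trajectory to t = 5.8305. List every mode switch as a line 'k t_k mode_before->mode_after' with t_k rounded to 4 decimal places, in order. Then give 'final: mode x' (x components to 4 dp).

1 1.5382 1->0
2 2.3506 0->1
3 4.6678 1->0
4 5.4802 0->1
final: 1 0.7814

Mode 1: guard c·x = 0.1418 hit at Δt = 1.5382 (t = 1.5382), x⁻ = (-0.1418) → reset → x⁺ = (0.1623), jump to mode 0
Mode 0: guard c·x = 1.0591 hit at Δt = 0.8124 (t = 2.3506), x⁻ = (1.0591) → reset → x⁺ = (1.2474), jump to mode 1
Mode 1: guard c·x = 0.1418 hit at Δt = 2.3172 (t = 4.6678), x⁻ = (-0.1418) → reset → x⁺ = (0.1623), jump to mode 0
Mode 0: guard c·x = 1.0591 hit at Δt = 0.8124 (t = 5.4802), x⁻ = (1.0591) → reset → x⁺ = (1.2474), jump to mode 1
Mode 1: flow for 0.3503 to horizon, guard not reached → x = (0.7814)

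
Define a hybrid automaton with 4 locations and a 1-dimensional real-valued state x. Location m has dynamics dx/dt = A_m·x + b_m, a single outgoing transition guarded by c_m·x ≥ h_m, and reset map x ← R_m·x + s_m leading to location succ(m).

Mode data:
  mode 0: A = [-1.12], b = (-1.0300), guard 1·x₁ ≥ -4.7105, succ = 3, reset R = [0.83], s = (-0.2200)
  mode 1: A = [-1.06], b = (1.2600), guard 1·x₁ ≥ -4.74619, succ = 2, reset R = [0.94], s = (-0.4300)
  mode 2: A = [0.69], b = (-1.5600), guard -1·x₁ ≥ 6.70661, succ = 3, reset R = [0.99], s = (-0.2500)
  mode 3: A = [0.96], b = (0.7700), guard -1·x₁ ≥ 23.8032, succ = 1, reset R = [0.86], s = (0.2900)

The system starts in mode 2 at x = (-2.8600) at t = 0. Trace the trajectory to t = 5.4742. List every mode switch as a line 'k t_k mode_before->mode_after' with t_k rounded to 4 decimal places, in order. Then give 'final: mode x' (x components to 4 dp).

Mode 2: guard c·x = 6.7066 hit at Δt = 0.8120 (t = 0.8120), x⁻ = (-6.7066) → reset → x⁺ = (-6.8895), jump to mode 3
Mode 3: guard c·x = 23.8032 hit at Δt = 1.3847 (t = 2.1967), x⁻ = (-23.8032) → reset → x⁺ = (-20.1808), jump to mode 1
Mode 1: guard c·x = -4.7462 hit at Δt = 1.2086 (t = 3.4053), x⁻ = (-4.7462) → reset → x⁺ = (-4.8914), jump to mode 2
Mode 2: guard c·x = 6.7066 hit at Δt = 0.3278 (t = 3.7331), x⁻ = (-6.7066) → reset → x⁺ = (-6.8895), jump to mode 3
Mode 3: guard c·x = 23.8032 hit at Δt = 1.3847 (t = 5.1178), x⁻ = (-23.8032) → reset → x⁺ = (-20.1808), jump to mode 1
Mode 1: flow for 0.3564 to horizon, guard not reached → x = (-13.4573)

1 0.8120 2->3
2 2.1967 3->1
3 3.4053 1->2
4 3.7331 2->3
5 5.1178 3->1
final: 1 -13.4573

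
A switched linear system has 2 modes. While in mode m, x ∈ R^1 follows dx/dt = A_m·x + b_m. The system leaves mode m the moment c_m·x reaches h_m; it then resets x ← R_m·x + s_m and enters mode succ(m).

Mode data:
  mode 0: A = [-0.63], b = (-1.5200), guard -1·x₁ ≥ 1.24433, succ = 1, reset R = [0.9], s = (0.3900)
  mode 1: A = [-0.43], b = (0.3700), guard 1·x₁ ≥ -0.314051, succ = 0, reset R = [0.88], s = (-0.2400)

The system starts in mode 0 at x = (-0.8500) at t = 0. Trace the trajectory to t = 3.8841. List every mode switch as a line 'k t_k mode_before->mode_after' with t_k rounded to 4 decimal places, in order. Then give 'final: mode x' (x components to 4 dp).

1 0.4616 0->1
2 1.1665 1->0
3 1.9352 0->1
4 2.6401 1->0
5 3.4089 0->1
final: 1 -0.4360

Mode 0: guard c·x = 1.2443 hit at Δt = 0.4616 (t = 0.4616), x⁻ = (-1.2443) → reset → x⁺ = (-0.7299), jump to mode 1
Mode 1: guard c·x = -0.3141 hit at Δt = 0.7049 (t = 1.1665), x⁻ = (-0.3141) → reset → x⁺ = (-0.5164), jump to mode 0
Mode 0: guard c·x = 1.2443 hit at Δt = 0.7688 (t = 1.9352), x⁻ = (-1.2443) → reset → x⁺ = (-0.7299), jump to mode 1
Mode 1: guard c·x = -0.3141 hit at Δt = 0.7049 (t = 2.6401), x⁻ = (-0.3141) → reset → x⁺ = (-0.5164), jump to mode 0
Mode 0: guard c·x = 1.2443 hit at Δt = 0.7688 (t = 3.4089), x⁻ = (-1.2443) → reset → x⁺ = (-0.7299), jump to mode 1
Mode 1: flow for 0.4752 to horizon, guard not reached → x = (-0.4360)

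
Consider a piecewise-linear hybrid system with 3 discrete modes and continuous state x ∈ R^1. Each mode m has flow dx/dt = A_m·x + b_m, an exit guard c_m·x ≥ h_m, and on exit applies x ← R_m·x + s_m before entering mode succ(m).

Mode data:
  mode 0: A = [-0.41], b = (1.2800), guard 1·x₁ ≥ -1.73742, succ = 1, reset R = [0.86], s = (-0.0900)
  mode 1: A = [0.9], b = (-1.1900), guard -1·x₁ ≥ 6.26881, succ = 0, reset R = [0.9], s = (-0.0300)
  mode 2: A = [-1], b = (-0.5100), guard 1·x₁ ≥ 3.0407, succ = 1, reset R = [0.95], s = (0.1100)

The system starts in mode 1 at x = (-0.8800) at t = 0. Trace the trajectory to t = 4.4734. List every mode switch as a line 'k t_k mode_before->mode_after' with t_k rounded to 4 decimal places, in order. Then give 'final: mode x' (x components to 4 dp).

1 1.3750 1->0
2 2.8217 0->1
3 3.8884 1->0
final: 0 -3.7967

Mode 1: guard c·x = 6.2688 hit at Δt = 1.3750 (t = 1.3750), x⁻ = (-6.2688) → reset → x⁺ = (-5.6719), jump to mode 0
Mode 0: guard c·x = -1.7374 hit at Δt = 1.4467 (t = 2.8217), x⁻ = (-1.7374) → reset → x⁺ = (-1.5842), jump to mode 1
Mode 1: guard c·x = 6.2688 hit at Δt = 1.0667 (t = 3.8884), x⁻ = (-6.2688) → reset → x⁺ = (-5.6719), jump to mode 0
Mode 0: flow for 0.5850 to horizon, guard not reached → x = (-3.7967)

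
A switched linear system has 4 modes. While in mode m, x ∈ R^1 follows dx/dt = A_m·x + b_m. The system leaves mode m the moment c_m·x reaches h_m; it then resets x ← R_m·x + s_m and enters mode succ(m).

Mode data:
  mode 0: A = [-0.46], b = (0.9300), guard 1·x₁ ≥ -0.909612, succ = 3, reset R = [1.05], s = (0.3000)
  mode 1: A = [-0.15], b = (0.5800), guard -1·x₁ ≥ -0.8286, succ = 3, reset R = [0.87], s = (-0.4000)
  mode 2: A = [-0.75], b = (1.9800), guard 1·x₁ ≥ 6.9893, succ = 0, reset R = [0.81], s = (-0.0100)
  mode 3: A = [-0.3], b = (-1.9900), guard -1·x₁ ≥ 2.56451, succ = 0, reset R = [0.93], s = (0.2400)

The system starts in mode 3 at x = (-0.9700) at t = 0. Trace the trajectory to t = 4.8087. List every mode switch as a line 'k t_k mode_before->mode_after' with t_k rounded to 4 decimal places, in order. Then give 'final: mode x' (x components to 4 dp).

1 1.1022 3->0
2 1.8667 0->3
3 3.1493 3->0
4 3.9138 0->3
final: 3 -2.0627

Mode 3: guard c·x = 2.5645 hit at Δt = 1.1022 (t = 1.1022), x⁻ = (-2.5645) → reset → x⁺ = (-2.1450), jump to mode 0
Mode 0: guard c·x = -0.9096 hit at Δt = 0.7645 (t = 1.8667), x⁻ = (-0.9096) → reset → x⁺ = (-0.6551), jump to mode 3
Mode 3: guard c·x = 2.5645 hit at Δt = 1.2826 (t = 3.1493), x⁻ = (-2.5645) → reset → x⁺ = (-2.1450), jump to mode 0
Mode 0: guard c·x = -0.9096 hit at Δt = 0.7645 (t = 3.9138), x⁻ = (-0.9096) → reset → x⁺ = (-0.6551), jump to mode 3
Mode 3: flow for 0.8949 to horizon, guard not reached → x = (-2.0627)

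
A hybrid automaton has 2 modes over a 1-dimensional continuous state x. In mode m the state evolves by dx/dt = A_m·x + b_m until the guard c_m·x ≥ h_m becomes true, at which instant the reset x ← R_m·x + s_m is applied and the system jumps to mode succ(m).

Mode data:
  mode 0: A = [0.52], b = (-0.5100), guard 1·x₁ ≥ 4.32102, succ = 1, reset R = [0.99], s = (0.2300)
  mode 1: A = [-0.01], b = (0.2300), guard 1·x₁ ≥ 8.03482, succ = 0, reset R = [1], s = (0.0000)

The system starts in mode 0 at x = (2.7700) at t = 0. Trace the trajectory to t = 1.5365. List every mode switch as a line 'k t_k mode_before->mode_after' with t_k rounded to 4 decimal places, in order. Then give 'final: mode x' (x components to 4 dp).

Mode 0: guard c·x = 4.3210 hit at Δt = 1.2005 (t = 1.2005), x⁻ = (4.3210) → reset → x⁺ = (4.5078), jump to mode 1
Mode 1: flow for 0.3360 to horizon, guard not reached → x = (4.5698)

1 1.2005 0->1
final: 1 4.5698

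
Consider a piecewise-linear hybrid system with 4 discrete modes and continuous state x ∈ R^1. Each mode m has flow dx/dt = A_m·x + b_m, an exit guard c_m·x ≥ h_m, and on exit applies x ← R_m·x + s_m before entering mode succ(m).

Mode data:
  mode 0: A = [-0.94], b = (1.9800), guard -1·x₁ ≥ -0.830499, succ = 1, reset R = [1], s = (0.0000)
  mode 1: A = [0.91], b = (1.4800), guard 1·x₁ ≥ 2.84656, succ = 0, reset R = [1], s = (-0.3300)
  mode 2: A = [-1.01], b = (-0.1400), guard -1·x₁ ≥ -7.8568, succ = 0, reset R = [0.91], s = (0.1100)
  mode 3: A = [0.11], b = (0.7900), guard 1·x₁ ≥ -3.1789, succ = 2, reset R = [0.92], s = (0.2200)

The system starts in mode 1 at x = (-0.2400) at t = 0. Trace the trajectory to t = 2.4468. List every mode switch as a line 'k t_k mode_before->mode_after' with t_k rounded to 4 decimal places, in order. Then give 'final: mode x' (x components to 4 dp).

1 1.2872 1->0
final: 0 2.2443

Mode 1: guard c·x = 2.8466 hit at Δt = 1.2872 (t = 1.2872), x⁻ = (2.8466) → reset → x⁺ = (2.5166), jump to mode 0
Mode 0: flow for 1.1596 to horizon, guard not reached → x = (2.2443)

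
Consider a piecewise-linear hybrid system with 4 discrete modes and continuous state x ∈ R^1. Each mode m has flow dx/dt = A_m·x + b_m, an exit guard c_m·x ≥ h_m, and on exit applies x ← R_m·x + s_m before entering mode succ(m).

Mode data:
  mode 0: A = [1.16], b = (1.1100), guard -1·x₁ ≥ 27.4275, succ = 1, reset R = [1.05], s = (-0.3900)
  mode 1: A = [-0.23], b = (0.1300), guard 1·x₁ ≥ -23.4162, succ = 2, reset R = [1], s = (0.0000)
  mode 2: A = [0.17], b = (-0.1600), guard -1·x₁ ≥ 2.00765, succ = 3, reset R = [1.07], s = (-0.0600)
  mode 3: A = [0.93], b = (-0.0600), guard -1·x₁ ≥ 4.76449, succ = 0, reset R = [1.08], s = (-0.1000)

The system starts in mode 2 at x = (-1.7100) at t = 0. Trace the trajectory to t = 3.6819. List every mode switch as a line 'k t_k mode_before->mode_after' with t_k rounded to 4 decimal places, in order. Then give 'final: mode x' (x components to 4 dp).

1 0.6259 2->3
2 1.4363 3->0
3 3.0053 0->1
final: 1 -24.9009

Mode 2: guard c·x = 2.0076 hit at Δt = 0.6259 (t = 0.6259), x⁻ = (-2.0076) → reset → x⁺ = (-2.2082), jump to mode 3
Mode 3: guard c·x = 4.7645 hit at Δt = 0.8104 (t = 1.4363), x⁻ = (-4.7645) → reset → x⁺ = (-5.2456), jump to mode 0
Mode 0: guard c·x = 27.4275 hit at Δt = 1.5690 (t = 3.0053), x⁻ = (-27.4275) → reset → x⁺ = (-29.1889), jump to mode 1
Mode 1: flow for 0.6766 to horizon, guard not reached → x = (-24.9009)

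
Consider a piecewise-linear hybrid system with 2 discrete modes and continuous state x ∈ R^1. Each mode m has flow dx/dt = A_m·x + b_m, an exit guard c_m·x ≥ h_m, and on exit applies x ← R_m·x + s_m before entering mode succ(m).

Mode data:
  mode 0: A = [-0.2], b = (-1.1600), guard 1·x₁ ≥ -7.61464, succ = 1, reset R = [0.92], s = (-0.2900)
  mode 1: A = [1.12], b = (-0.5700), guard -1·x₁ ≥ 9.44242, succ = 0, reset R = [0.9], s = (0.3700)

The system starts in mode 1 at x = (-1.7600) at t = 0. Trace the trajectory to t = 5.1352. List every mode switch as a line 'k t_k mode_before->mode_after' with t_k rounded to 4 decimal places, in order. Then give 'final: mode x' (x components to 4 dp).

Mode 1: guard c·x = 9.4424 hit at Δt = 1.3200 (t = 1.3200), x⁻ = (-9.4424) → reset → x⁺ = (-8.1282), jump to mode 0
Mode 0: guard c·x = -7.6146 hit at Δt = 1.2460 (t = 2.5660), x⁻ = (-7.6146) → reset → x⁺ = (-7.2955), jump to mode 1
Mode 1: guard c·x = 9.4424 hit at Δt = 0.2170 (t = 2.7830), x⁻ = (-9.4424) → reset → x⁺ = (-8.1282), jump to mode 0
Mode 0: guard c·x = -7.6146 hit at Δt = 1.2460 (t = 4.0290), x⁻ = (-7.6146) → reset → x⁺ = (-7.2955), jump to mode 1
Mode 1: guard c·x = 9.4424 hit at Δt = 0.2170 (t = 4.2460), x⁻ = (-9.4424) → reset → x⁺ = (-8.1282), jump to mode 0
Mode 0: flow for 0.8892 to horizon, guard not reached → x = (-7.7488)

1 1.3200 1->0
2 2.5660 0->1
3 2.7830 1->0
4 4.0290 0->1
5 4.2460 1->0
final: 0 -7.7488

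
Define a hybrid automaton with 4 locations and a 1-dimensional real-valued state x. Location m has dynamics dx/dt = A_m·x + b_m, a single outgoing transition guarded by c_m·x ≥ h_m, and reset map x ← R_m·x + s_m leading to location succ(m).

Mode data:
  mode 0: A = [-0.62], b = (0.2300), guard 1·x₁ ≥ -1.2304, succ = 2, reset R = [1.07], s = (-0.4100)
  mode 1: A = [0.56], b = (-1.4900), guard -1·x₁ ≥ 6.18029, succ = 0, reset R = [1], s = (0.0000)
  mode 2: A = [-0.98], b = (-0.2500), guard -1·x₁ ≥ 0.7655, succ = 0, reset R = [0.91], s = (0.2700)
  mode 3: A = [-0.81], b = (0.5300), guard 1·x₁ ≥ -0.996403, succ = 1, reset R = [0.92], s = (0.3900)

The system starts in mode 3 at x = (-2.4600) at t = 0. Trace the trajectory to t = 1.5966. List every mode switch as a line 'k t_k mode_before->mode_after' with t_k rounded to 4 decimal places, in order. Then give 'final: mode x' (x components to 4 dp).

1 0.7837 3->1
final: 1 -2.3643

Mode 3: guard c·x = -0.9964 hit at Δt = 0.7837 (t = 0.7837), x⁻ = (-0.9964) → reset → x⁺ = (-0.5267), jump to mode 1
Mode 1: flow for 0.8129 to horizon, guard not reached → x = (-2.3643)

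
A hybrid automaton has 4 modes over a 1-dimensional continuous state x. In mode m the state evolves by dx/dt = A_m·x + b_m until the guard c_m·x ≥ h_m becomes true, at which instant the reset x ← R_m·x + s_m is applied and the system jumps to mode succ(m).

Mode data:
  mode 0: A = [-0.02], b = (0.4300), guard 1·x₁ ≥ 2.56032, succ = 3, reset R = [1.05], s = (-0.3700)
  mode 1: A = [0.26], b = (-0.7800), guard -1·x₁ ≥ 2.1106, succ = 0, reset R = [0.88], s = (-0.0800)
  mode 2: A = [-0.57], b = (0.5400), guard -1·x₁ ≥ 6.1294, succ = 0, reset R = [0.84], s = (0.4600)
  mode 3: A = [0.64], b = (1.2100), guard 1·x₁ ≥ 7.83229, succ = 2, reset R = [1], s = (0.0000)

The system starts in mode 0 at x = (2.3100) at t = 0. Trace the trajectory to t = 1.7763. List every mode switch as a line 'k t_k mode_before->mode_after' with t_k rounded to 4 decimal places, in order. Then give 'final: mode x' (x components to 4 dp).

1 0.6565 0->3
final: 3 6.7276

Mode 0: guard c·x = 2.5603 hit at Δt = 0.6565 (t = 0.6565), x⁻ = (2.5603) → reset → x⁺ = (2.3183), jump to mode 3
Mode 3: flow for 1.1198 to horizon, guard not reached → x = (6.7276)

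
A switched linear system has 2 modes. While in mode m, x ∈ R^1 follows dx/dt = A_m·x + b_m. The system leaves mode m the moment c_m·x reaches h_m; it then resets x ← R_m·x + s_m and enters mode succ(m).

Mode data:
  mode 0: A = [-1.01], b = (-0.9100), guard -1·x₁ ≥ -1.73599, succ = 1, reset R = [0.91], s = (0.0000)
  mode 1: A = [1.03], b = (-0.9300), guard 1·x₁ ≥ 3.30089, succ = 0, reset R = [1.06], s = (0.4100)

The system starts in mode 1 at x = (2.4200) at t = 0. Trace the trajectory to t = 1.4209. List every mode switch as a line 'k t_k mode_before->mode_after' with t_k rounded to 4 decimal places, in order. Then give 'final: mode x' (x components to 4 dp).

1 0.4445 1->0
2 1.0396 0->1
final: 1 1.9053

Mode 1: guard c·x = 3.3009 hit at Δt = 0.4445 (t = 0.4445), x⁻ = (3.3009) → reset → x⁺ = (3.9089), jump to mode 0
Mode 0: guard c·x = -1.7360 hit at Δt = 0.5951 (t = 1.0396), x⁻ = (1.7360) → reset → x⁺ = (1.5798), jump to mode 1
Mode 1: flow for 0.3813 to horizon, guard not reached → x = (1.9053)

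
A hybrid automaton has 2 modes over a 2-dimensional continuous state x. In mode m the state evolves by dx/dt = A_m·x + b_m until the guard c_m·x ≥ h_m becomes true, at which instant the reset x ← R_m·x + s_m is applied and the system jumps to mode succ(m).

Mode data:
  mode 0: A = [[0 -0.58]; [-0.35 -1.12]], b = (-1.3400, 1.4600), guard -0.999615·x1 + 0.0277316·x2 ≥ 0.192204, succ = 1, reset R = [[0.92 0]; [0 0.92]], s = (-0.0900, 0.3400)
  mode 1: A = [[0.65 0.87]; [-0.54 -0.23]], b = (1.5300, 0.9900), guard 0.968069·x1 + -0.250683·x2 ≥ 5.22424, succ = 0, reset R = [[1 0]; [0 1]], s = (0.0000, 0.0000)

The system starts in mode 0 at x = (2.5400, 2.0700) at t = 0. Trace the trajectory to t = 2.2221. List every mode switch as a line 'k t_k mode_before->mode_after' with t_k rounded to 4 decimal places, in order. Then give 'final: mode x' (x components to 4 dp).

Mode 0: guard c·x = 0.1922 hit at Δt = 1.2172 (t = 1.2172), x⁻ = (-0.1562, 1.3005) → reset → x⁺ = (-0.2337, 1.5365), jump to mode 1
Mode 1: flow for 1.0049 to horizon, guard not reached → x = (3.7127, 1.3252)

1 1.2172 0->1
final: 1 3.7127 1.3252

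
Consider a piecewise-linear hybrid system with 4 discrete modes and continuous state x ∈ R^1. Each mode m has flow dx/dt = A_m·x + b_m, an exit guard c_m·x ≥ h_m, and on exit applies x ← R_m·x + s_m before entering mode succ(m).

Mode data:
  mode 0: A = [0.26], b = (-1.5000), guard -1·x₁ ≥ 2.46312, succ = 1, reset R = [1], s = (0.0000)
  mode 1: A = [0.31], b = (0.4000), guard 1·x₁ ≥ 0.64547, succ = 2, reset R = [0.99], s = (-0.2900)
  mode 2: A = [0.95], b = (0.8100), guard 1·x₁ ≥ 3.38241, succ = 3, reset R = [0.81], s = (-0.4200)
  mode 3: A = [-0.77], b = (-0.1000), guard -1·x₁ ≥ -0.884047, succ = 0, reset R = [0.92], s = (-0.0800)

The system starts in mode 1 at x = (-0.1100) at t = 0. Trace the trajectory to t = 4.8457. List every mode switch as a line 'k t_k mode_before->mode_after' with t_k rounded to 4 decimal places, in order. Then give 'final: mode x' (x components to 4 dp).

Mode 1: guard c·x = 0.6455 hit at Δt = 1.5959 (t = 1.5959), x⁻ = (0.6455) → reset → x⁺ = (0.3490), jump to mode 2
Mode 2: guard c·x = 3.3824 hit at Δt = 1.3260 (t = 2.9219), x⁻ = (3.3824) → reset → x⁺ = (2.3198), jump to mode 3
Mode 3: guard c·x = -0.8840 hit at Δt = 1.1456 (t = 4.0675), x⁻ = (0.8840) → reset → x⁺ = (0.7333), jump to mode 0
Mode 0: flow for 0.7782 to horizon, guard not reached → x = (-0.3960)

1 1.5959 1->2
2 2.9219 2->3
3 4.0675 3->0
final: 0 -0.3960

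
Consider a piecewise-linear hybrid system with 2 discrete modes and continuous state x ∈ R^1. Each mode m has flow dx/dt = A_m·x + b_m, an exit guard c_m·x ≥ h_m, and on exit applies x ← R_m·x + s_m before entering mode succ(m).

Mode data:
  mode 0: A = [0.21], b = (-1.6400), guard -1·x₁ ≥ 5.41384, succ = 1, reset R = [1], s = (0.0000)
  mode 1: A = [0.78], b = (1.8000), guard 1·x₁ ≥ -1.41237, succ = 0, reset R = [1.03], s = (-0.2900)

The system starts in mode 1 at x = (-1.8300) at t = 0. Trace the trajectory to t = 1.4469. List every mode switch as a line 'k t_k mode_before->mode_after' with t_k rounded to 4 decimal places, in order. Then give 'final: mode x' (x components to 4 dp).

1 0.8054 1->0
final: 0 -3.1226

Mode 1: guard c·x = -1.4124 hit at Δt = 0.8054 (t = 0.8054), x⁻ = (-1.4124) → reset → x⁺ = (-1.7447), jump to mode 0
Mode 0: flow for 0.6415 to horizon, guard not reached → x = (-3.1226)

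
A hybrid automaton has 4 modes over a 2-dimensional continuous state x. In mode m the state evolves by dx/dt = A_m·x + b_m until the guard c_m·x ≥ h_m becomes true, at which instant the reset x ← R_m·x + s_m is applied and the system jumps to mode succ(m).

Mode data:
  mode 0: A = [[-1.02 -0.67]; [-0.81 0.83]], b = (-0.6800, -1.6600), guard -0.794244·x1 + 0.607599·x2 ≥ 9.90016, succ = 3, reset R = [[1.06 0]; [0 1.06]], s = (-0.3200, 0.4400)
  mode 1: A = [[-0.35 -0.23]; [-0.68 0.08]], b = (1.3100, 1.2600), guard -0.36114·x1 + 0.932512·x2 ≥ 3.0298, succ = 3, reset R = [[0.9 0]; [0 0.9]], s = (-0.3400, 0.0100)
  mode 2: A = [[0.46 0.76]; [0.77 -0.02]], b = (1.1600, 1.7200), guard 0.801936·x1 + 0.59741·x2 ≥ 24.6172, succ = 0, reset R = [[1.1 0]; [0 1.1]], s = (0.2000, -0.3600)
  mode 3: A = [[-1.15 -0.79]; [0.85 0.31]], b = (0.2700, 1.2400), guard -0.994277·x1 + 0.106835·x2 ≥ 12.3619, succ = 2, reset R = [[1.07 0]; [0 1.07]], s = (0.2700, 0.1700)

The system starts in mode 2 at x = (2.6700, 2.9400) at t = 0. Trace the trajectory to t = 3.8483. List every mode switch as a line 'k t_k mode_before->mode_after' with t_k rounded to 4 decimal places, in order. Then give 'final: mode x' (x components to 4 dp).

Mode 2: guard c·x = 24.6172 hit at Δt = 1.4877 (t = 1.4877), x⁻ = (19.1886, 15.4486) → reset → x⁺ = (21.3075, 16.6335), jump to mode 0
Mode 0: guard c·x = 9.9002 hit at Δt = 0.8145 (t = 2.3022), x⁻ = (2.5459, 19.6219) → reset → x⁺ = (2.3786, 21.2392), jump to mode 3
Mode 3: guard c·x = 12.3619 hit at Δt = 0.8823 (t = 3.1845), x⁻ = (-9.6818, 25.6054) → reset → x⁺ = (-10.0895, 27.5678), jump to mode 2
Mode 2: flow for 0.6638 to horizon, guard not reached → x = (2.8119, 26.3586)

1 1.4877 2->0
2 2.3022 0->3
3 3.1845 3->2
final: 2 2.8119 26.3586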